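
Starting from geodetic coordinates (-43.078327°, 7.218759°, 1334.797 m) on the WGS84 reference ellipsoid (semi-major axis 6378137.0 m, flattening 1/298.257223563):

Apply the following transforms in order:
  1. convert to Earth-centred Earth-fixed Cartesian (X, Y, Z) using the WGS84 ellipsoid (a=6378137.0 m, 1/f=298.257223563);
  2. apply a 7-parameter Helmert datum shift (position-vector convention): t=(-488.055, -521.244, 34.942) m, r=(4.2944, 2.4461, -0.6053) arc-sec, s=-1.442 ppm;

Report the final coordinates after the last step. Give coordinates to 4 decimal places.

start: φ=-43.078327°, λ=7.218759°, h=1334.797 m
→ ECEF (a=6378137.000, f=1/298.257223563): X=4629997.0710, Y=586444.7985, Z=-4334773.3262
→ Helmert 7p (PV): X=4629452.6543, Y=585999.3709, Z=-4334774.8310

X=4629452.6543 m, Y=585999.3709 m, Z=-4334774.8310 m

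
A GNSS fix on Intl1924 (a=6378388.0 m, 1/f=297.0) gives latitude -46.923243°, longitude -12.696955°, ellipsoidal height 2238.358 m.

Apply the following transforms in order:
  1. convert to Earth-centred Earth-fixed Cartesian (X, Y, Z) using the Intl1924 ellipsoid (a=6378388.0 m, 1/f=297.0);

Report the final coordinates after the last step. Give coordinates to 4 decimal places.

start: φ=-46.923243°, λ=-12.696955°, h=2238.358 m
→ ECEF (a=6378388.000, f=1/297.0): X=4258901.2339, Y=-959547.0121, Z=-4637661.5592

X=4258901.2339 m, Y=-959547.0121 m, Z=-4637661.5592 m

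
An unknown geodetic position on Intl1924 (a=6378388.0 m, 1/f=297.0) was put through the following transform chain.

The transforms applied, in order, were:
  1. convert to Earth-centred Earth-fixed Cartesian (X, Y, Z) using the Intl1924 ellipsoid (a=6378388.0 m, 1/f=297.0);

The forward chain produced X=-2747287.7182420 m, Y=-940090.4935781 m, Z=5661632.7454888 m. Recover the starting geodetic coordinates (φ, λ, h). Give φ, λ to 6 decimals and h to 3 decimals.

start: X=-2747287.7182, Y=-940090.4936, Z=5661632.7455 m
→ geod (Bowring, a=6378388.000): φ=63.00467300°, λ=-161.10963900°, h=1450.8060 m

φ=63.004673°, λ=-161.109639°, h=1450.806 m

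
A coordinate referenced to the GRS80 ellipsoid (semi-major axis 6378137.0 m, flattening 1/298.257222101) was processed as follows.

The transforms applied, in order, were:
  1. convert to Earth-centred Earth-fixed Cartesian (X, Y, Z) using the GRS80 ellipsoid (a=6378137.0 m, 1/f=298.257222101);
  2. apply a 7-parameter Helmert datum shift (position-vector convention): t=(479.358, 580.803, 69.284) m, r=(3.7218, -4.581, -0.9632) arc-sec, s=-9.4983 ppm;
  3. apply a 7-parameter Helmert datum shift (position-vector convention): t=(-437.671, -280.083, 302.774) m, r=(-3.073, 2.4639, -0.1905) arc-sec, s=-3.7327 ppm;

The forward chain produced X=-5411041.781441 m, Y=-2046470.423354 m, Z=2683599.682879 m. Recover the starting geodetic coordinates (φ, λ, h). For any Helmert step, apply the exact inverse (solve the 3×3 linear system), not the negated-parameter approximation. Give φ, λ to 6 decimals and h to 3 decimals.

φ=25.029873°, λ=-159.280270°, h=2959.021 m

start: X=-5411041.7814, Y=-2046470.4234, Z=2683599.6829 m
→ Helmert⁻¹: X=-5410654.4687, Y=-2046242.9507, Z=2683211.8072
→ Helmert⁻¹: X=-5411116.0708, Y=-2046820.0463, Z=2683325.1184
→ geod (Bowring, a=6378137.000): φ=25.02987300°, λ=-159.28027000°, h=2959.0210 m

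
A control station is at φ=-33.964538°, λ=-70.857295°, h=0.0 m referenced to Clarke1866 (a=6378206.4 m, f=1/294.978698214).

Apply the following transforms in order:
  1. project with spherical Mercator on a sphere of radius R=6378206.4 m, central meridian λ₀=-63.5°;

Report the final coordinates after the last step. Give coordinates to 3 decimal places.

E=-819019.245 m, N=-4024085.125 m

start: φ=-33.964538°, λ=-70.857295°, h=0.000 m
→ merc (R=6378206.4, λ₀=-63.5°): E=-819019.2446, N=-4024085.1246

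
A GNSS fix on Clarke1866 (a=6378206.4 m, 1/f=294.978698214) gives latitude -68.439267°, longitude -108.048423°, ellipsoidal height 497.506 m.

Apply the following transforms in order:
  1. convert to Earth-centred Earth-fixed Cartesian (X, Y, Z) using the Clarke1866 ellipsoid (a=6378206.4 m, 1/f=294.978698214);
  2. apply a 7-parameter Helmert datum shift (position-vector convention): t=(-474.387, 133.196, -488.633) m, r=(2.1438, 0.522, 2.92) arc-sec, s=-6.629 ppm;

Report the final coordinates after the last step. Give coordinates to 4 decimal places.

start: φ=-68.439267°, λ=-108.048423°, h=497.506 m
→ ECEF (a=6378206.400, f=1/294.978698214): X=-728383.4021, Y=-2235303.8226, Z=-5909548.6702
→ Helmert 7p (PV): X=-728836.2721, Y=-2235104.7000, Z=-5910019.5178

X=-728836.2721 m, Y=-2235104.7000 m, Z=-5910019.5178 m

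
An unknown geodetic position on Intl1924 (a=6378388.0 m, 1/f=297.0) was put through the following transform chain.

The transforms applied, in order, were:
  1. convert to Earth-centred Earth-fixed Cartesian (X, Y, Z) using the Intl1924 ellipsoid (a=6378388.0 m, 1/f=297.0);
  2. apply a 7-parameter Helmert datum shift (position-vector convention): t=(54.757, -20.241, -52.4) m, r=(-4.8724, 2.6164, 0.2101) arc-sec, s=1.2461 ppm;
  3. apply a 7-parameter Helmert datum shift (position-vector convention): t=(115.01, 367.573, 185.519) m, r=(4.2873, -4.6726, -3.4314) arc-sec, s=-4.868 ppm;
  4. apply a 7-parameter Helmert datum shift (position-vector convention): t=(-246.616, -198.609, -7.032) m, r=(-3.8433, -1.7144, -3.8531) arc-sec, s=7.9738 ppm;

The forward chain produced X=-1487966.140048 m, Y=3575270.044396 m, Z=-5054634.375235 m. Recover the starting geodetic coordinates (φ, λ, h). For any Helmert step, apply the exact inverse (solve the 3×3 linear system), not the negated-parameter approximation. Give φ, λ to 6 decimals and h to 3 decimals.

φ=-52.729605°, λ=112.598648°, h=2709.530 m

start: X=-1487966.1400, Y=3575270.0444, Z=-5054634.3752 m
→ Helmert⁻¹: X=-1487816.4644, Y=3575506.5305, Z=-5054508.0509
→ Helmert⁻¹: X=-1488112.6989, Y=3575026.5400, Z=-5054758.7739
→ Helmert⁻¹: X=-1488097.8435, Y=3575163.2428, Z=-5054634.4985
→ geod (Bowring, a=6378388.000): φ=-52.72960500°, λ=112.59864800°, h=2709.5300 m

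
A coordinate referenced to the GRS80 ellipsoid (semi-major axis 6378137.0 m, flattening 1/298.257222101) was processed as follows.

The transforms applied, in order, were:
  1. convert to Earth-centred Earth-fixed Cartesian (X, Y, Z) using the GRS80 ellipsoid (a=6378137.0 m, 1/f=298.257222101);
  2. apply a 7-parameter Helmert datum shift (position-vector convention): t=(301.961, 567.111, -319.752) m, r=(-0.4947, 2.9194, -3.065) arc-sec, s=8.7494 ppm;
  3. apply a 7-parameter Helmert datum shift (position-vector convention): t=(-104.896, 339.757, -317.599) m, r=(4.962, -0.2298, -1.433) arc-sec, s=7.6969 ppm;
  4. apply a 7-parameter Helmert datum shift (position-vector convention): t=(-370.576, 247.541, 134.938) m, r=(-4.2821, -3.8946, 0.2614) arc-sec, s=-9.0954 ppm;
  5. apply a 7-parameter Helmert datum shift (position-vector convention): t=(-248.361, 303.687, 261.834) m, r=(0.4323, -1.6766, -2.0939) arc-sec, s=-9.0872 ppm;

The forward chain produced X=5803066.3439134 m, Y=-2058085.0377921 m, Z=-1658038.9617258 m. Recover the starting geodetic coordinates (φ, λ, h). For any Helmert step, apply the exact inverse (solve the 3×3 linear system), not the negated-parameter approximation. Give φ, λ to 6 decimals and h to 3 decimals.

start: X=5803066.3439, Y=-2058085.0378, Z=-1658038.9617 m
→ Helmert⁻¹: X=5803374.8569, Y=-2058351.9926, Z=-1658358.7232
→ Helmert⁻¹: X=5803764.2938, Y=-2058591.1785, Z=-1658661.0669
→ Helmert⁻¹: X=5803836.9749, Y=-2058914.6593, Z=-1658287.6398
→ Helmert⁻¹: X=5803538.3032, Y=-2059373.5371, Z=-1657876.1796
→ geod (Bowring, a=6378137.000): φ=-15.16474800°, λ=-19.53712400°, h=667.8680 m

φ=-15.164748°, λ=-19.537124°, h=667.868 m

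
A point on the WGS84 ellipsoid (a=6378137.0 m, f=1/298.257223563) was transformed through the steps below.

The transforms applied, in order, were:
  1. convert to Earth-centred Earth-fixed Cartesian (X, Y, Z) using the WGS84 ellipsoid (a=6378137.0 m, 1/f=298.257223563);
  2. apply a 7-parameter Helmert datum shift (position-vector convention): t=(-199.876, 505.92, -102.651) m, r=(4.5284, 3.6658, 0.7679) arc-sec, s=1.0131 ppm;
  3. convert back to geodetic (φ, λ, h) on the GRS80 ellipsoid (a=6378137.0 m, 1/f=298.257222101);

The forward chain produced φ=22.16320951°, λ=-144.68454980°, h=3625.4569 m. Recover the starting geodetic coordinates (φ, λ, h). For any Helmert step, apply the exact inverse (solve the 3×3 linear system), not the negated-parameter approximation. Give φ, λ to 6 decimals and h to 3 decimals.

start: φ=22.163210°, λ=-144.684550°, h=3625.457 m
→ ECEF (a=6378137.000, f=1/298.257222101): X=-4824940.0139, Y=-3418201.6643, Z=2392527.3705
→ Helmert⁻¹: X=-4824790.4994, Y=-3418633.6304, Z=2392616.9036
→ geod (Bowring, a=6378137.000): φ=22.16352300°, λ=-144.68029700°, h=3777.5210 m

φ=22.163523°, λ=-144.680297°, h=3777.521 m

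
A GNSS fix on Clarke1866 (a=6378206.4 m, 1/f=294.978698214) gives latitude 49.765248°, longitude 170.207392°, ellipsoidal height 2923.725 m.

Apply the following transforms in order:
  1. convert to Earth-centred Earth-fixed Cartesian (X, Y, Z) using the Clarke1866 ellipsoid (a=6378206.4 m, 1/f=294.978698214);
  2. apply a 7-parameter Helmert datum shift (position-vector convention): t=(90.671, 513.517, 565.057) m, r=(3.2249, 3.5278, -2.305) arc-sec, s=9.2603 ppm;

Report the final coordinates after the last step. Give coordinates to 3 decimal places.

start: φ=49.765248°, λ=170.207392°, h=2923.725 m
→ ECEF (a=6378206.400, f=1/294.978698214): X=-4069682.1228, Y=702415.4615, Z=4847992.0943
→ Helmert 7p (PV): X=-4069538.3716, Y=702905.1641, Z=4848682.6329

X=-4069538.372 m, Y=702905.164 m, Z=4848682.633 m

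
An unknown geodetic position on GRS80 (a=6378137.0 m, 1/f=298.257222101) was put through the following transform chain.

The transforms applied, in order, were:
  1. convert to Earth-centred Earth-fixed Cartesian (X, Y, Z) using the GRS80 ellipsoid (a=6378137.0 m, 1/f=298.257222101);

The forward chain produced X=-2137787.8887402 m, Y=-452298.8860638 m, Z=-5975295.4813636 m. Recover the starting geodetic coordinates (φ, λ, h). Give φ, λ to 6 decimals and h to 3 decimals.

φ=-70.036751°, λ=-168.053911°, h=3036.901 m

start: X=-2137787.8887, Y=-452298.8861, Z=-5975295.4814 m
→ geod (Bowring, a=6378137.000): φ=-70.03675100°, λ=-168.05391100°, h=3036.9010 m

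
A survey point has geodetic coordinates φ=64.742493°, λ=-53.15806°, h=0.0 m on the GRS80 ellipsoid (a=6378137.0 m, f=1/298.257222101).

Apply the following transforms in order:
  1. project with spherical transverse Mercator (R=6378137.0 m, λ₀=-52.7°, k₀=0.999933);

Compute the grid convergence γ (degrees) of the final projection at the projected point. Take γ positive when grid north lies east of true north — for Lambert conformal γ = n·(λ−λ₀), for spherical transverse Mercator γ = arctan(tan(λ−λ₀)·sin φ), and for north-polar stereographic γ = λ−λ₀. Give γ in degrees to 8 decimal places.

-0.41427073

start: φ=64.742493°, λ=-53.158060°, h=0.000 m
→ into tm (λ₀=-52.7°): φ=64.74249300°, λ−λ₀=-0.45806000°
convergence γ = -0.41427073°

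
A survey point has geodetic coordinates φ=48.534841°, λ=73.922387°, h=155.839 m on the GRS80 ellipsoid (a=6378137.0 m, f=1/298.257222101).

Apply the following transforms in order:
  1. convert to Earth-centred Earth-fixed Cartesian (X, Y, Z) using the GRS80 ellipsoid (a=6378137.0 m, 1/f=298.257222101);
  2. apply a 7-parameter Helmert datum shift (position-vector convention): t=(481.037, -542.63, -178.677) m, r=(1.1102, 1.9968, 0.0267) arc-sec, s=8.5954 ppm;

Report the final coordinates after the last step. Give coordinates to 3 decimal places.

start: φ=48.534841°, λ=73.922387°, h=155.839 m
→ ECEF (a=6378137.000, f=1/298.257222101): X=1171851.6374, Y=4065937.1895, Z=4756580.7339
→ Helmert 7p (PV): X=1172388.2683, Y=4065404.0575, Z=4756453.4818

X=1172388.268 m, Y=4065404.057 m, Z=4756453.482 m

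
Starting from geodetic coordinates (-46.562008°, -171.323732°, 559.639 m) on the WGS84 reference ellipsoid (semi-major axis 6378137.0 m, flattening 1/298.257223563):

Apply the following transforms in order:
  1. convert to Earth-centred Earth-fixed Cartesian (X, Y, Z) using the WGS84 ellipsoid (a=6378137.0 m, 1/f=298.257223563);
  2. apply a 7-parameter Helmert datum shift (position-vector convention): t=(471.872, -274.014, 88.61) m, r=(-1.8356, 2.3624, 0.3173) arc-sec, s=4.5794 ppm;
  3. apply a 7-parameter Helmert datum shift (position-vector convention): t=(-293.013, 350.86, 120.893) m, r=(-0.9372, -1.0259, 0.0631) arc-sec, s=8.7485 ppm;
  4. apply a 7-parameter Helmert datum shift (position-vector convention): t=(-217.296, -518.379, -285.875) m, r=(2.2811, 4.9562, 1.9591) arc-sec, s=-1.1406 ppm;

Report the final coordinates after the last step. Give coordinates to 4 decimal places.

X=-4343501.4995 m, Y=-663283.6452 m, Z=-4608827.2805 m

start: φ=-46.562008°, λ=-171.323732°, h=559.639 m
→ ECEF (a=6378137.000, f=1/298.257223563): X=-4343277.0489, Y=-662773.7820, Z=-4608828.8255
→ Helmert 7p (PV): X=-4342876.8332, Y=-663098.5277, Z=-4608705.6781
→ Helmert 7p (PV): X=-4343184.7145, Y=-662775.7380, Z=-4608643.6918
→ Helmert 7p (PV): X=-4343501.4995, Y=-663283.6452, Z=-4608827.2805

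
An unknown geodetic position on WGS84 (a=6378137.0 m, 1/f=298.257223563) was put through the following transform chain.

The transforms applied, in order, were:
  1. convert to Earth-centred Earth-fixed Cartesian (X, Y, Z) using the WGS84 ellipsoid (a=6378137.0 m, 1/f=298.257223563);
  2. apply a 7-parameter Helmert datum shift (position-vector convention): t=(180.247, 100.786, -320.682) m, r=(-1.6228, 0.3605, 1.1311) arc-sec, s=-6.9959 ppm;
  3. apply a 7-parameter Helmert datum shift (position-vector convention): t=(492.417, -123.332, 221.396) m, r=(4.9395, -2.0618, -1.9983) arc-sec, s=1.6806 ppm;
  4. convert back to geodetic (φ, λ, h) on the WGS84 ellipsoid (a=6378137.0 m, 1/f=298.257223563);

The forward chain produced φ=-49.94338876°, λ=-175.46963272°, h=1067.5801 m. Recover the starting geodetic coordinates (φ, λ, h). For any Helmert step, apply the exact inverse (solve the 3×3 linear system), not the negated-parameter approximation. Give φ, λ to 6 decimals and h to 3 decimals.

φ=-49.937669°, λ=-175.469404°, h=1455.649 m

start: φ=-49.943389°, λ=-175.469633°, h=1067.580 m
→ ECEF (a=6378137.000, f=1/298.257223563): X=-4100520.9604, Y=-324904.8641, Z=-4859556.2960
→ Helmert⁻¹: X=-4101051.9144, Y=-324937.0949, Z=-4859720.7496
→ Helmert⁻¹: X=-4101254.1424, Y=-324979.4327, Z=-4859443.7885
→ geod (Bowring, a=6378137.000): φ=-49.93766900°, λ=-175.46940400°, h=1455.6490 m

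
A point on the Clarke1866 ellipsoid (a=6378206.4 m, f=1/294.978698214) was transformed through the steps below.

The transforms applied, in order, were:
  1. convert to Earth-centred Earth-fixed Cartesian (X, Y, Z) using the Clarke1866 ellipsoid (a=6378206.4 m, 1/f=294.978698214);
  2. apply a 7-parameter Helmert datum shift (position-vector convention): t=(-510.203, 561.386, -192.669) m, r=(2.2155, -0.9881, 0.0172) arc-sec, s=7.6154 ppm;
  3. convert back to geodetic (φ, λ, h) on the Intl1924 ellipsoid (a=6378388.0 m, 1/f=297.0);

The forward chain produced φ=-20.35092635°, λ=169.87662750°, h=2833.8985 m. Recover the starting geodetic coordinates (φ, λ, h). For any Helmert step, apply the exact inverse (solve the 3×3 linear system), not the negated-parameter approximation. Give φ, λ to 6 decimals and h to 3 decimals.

φ=-20.351881°, λ=169.881296°, h=2354.149 m

start: φ=-20.350926°, λ=169.876628°, h=2833.899 m
→ ECEF (a=6378388.000, f=1/297.0): X=-5892157.5252, Y=1052033.1248, Z=-2205176.0395
→ Helmert⁻¹: X=-5891612.9303, Y=1051440.5393, Z=-2204949.6490
→ geod (Bowring, a=6378206.400): φ=-20.35188100°, λ=169.88129600°, h=2354.1490 m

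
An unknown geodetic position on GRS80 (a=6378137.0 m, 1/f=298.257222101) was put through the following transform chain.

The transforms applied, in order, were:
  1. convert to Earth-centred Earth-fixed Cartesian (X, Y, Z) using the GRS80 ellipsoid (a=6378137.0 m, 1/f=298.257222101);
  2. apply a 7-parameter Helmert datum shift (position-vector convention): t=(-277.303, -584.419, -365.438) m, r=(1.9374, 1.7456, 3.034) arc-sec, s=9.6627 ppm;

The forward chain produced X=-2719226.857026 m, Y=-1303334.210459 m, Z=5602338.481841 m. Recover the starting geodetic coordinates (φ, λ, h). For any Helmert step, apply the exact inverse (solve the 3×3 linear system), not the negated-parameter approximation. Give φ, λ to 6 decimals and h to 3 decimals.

start: X=-2719226.8570, Y=-1303334.2105, Z=5602338.4818 m
→ Helmert⁻¹: X=-2718989.8574, Y=-1302644.5848, Z=5602639.0080
→ geod (Bowring, a=6378137.000): φ=61.87441000°, λ=-154.40132100°, h=803.0140 m

φ=61.874410°, λ=-154.401321°, h=803.014 m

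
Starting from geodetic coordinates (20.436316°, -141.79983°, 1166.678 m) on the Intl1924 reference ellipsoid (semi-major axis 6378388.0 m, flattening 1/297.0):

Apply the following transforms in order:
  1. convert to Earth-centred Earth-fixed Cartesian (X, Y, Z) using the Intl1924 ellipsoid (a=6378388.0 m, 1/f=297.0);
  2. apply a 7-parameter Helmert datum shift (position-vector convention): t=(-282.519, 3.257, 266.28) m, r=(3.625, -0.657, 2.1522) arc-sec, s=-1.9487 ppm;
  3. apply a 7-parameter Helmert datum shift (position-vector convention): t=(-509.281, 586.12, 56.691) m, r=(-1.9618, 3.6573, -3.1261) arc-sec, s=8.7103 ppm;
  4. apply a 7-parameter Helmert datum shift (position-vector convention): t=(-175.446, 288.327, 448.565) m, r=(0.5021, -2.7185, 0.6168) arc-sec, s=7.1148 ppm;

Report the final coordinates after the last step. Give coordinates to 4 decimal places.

start: φ=20.436316°, λ=-141.799830°, h=1166.678 m
→ ECEF (a=6378388.000, f=1/297.0): X=-4699791.9518, Y=-3698394.1594, Z=2213458.8928
→ Helmert 7p (PV): X=-4700033.7731, Y=-3698471.6340, Z=2213640.8923
→ Helmert 7p (PV): X=-4700600.7958, Y=-3697825.4413, Z=2213835.3790
→ Helmert 7p (PV): X=-4700827.8057, Y=-3697582.8691, Z=2214228.7407

X=-4700827.8057 m, Y=-3697582.8691 m, Z=2214228.7407 m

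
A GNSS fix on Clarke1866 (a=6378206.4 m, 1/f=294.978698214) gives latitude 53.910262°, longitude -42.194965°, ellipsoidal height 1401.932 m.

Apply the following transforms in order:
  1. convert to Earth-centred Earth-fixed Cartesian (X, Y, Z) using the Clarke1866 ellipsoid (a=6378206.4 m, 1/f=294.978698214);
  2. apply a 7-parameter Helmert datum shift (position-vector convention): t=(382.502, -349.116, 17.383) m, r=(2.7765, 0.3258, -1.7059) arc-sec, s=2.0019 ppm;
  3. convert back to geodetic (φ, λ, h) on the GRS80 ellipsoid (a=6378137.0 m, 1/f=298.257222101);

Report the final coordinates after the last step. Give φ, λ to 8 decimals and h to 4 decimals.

φ=53.90397431°, λ=-42.19616086°, h=1647.8215 m

start: φ=53.910262°, λ=-42.194965°, h=1401.932 m
→ ECEF (a=6378206.400, f=1/294.978698214): X=2790277.3297, Y=-2529622.2158, Z=5131796.6005
→ Helmert 7p (PV): X=2790652.6022, Y=-2530068.5512, Z=5131785.7986
→ geod (Bowring, a=6378137.000): φ=53.90397431°, λ=-42.19616086°, h=1647.8215 m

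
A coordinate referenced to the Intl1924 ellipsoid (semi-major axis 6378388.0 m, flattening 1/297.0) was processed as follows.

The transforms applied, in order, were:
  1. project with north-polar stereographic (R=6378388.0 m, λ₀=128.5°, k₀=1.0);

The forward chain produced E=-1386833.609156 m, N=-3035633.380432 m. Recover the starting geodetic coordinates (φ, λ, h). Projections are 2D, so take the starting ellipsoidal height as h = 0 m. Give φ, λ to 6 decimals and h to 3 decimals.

start: E=-1386833.6092, N=-3035633.3804 m
→ stereo⁻¹: φ=60.67781100°, λ=103.94663900°

φ=60.677811°, λ=103.946639°, h=0.000 m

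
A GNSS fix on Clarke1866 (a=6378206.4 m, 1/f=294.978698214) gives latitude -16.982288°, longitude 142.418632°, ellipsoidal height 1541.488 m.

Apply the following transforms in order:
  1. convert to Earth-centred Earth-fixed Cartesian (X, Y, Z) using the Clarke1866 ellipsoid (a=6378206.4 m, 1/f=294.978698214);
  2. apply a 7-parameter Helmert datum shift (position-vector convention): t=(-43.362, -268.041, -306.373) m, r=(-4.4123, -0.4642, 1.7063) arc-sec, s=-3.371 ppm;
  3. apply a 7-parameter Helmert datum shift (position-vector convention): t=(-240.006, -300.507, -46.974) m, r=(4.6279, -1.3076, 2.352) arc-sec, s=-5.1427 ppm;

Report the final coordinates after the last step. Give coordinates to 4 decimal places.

start: φ=-16.982288°, λ=142.418632°, h=1541.488 m
→ ECEF (a=6378206.400, f=1/294.978698214): X=-4836809.1348, Y=3722339.4115, Z=-1851296.6234
→ Helmert 7p (PV): X=-4836862.8181, Y=3721979.2090, Z=-1851687.2668
→ Helmert 7p (PV): X=-4837108.6518, Y=3721645.9529, Z=-1851671.8724

X=-4837108.6518 m, Y=3721645.9529 m, Z=-1851671.8724 m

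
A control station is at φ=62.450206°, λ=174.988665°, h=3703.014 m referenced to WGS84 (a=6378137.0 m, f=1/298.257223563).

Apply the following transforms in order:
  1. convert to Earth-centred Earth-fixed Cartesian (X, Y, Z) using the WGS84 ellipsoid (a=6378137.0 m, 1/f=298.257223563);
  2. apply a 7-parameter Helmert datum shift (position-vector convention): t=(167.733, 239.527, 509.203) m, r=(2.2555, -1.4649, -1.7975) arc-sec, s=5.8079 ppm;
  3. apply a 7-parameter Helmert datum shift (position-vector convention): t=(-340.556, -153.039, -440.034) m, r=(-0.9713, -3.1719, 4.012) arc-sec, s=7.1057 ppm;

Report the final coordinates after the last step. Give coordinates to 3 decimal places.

X=-2948544.353 m, Y=258545.249 m, Z=5635257.125 m

start: φ=62.450206°, λ=174.988665°, h=3703.014 m
→ ECEF (a=6378137.000, f=1/298.257223563): X=-2948203.9926, Y=258522.1539, Z=5635179.8475
→ Helmert 7p (PV): X=-2948091.1510, Y=258727.2538, Z=5635703.6676
→ Helmert 7p (PV): X=-2948544.3531, Y=258545.2490, Z=5635257.1254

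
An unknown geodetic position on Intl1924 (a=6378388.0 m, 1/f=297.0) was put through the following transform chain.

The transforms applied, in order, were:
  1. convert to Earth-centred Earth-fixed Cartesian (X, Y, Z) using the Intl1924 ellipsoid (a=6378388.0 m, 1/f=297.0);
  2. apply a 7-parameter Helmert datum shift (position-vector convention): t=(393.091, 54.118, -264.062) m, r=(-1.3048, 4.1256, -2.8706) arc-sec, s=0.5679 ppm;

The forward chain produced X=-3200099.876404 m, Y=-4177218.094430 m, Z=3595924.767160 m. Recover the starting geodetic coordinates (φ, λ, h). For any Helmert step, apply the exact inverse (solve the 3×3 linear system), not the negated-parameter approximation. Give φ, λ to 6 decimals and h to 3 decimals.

start: X=-3200099.8764, Y=-4177218.0944, Z=3595924.7672 m
→ Helmert⁻¹: X=-3200504.9408, Y=-4177337.1301, Z=3596096.3469
→ geod (Bowring, a=6378388.000): φ=34.52694600°, λ=-127.45786000°, h=2268.7340 m

φ=34.526946°, λ=-127.457860°, h=2268.734 m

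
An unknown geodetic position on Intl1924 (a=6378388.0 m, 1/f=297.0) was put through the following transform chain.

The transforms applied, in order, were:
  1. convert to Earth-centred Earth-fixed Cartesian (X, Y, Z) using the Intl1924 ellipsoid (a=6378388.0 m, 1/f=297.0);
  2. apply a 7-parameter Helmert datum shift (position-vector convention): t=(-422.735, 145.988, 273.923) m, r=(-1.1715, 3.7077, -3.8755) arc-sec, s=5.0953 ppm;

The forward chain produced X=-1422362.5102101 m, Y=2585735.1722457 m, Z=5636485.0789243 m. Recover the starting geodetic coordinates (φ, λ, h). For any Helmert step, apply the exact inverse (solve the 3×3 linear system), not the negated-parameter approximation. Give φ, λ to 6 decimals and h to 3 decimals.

φ=62.524334°, λ=118.811609°, h=376.435 m

start: X=-1422362.5102, Y=2585735.1722, Z=5636485.0789 m
→ Helmert⁻¹: X=-1422082.4218, Y=2585517.2794, Z=5636171.5600
→ geod (Bowring, a=6378388.000): φ=62.52433400°, λ=118.81160900°, h=376.4350 m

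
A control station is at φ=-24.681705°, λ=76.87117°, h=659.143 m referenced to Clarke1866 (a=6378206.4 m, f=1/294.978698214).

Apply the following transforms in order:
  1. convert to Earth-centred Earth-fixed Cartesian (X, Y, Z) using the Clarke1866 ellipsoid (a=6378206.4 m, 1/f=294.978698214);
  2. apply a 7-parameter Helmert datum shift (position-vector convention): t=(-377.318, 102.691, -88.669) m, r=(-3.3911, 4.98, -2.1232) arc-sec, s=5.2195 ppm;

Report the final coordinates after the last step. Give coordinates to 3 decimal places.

start: φ=-24.681705°, λ=76.871170°, h=659.143 m
→ ECEF (a=6378206.400, f=1/294.978698214): X=1317312.1119, Y=5647936.2814, Z=-2647202.1676
→ Helmert 7p (PV): X=1316935.8937, Y=5648011.3703, Z=-2647429.3142

X=1316935.894 m, Y=5648011.370 m, Z=-2647429.314 m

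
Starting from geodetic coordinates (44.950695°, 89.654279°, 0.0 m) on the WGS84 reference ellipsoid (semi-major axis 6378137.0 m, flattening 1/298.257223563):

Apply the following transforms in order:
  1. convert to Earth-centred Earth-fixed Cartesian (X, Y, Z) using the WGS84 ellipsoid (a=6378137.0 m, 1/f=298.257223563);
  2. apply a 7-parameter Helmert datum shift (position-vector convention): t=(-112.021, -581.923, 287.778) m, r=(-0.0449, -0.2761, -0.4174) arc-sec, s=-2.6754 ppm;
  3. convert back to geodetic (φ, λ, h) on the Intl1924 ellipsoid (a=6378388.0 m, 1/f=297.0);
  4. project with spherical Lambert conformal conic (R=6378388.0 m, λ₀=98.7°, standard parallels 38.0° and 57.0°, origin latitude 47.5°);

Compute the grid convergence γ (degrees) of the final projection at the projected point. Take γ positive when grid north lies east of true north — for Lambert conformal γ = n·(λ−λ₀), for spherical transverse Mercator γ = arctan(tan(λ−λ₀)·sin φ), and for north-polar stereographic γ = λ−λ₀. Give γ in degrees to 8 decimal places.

-6.69937875

start: φ=44.950695°, λ=89.654279°, h=0.000 m
→ ECEF (a=6378137.000, f=1/298.257223563): X=27282.2095, Y=4521381.3714, Z=4483472.2719
→ Helmert 7p (PV): X=27173.2636, Y=4520788.2727, Z=4483747.1071
→ geod (Bowring, a=6378388.000): φ=44.95704226°, λ=89.65561436°, h=-431.4631 m
→ into lcc (λ₀=98.7°): φ=44.95704226°, λ−λ₀=-9.04438564°
convergence γ = -6.69937875°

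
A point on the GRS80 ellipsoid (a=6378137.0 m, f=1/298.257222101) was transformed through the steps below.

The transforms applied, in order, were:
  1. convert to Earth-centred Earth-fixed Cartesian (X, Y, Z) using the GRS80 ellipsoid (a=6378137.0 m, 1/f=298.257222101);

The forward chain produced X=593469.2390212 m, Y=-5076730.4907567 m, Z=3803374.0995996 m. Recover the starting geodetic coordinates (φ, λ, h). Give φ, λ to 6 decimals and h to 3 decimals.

start: X=593469.2390, Y=-5076730.4908, Z=3803374.0996 m
→ geod (Bowring, a=6378137.000): φ=36.83780600°, λ=-83.33239200°, h=619.4980 m

φ=36.837806°, λ=-83.332392°, h=619.498 m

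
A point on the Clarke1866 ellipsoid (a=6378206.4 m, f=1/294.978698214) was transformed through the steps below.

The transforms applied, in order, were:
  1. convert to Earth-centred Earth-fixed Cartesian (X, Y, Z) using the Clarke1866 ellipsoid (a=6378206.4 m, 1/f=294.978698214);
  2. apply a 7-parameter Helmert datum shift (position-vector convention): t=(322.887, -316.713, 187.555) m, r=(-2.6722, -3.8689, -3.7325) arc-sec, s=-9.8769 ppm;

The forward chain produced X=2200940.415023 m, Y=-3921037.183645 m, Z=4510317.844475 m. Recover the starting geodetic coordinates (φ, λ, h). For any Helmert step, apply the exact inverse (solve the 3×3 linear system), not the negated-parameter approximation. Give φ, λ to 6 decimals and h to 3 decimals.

φ=45.282719°, λ=-60.693811°, h=1091.171 m

start: X=2200940.4150, Y=-3921037.1836, Z=4510317.8445 m
→ Helmert⁻¹: X=2200794.8080, Y=-3920777.7997, Z=4510082.7614
→ geod (Bowring, a=6378206.400): φ=45.28271900°, λ=-60.69381100°, h=1091.1710 m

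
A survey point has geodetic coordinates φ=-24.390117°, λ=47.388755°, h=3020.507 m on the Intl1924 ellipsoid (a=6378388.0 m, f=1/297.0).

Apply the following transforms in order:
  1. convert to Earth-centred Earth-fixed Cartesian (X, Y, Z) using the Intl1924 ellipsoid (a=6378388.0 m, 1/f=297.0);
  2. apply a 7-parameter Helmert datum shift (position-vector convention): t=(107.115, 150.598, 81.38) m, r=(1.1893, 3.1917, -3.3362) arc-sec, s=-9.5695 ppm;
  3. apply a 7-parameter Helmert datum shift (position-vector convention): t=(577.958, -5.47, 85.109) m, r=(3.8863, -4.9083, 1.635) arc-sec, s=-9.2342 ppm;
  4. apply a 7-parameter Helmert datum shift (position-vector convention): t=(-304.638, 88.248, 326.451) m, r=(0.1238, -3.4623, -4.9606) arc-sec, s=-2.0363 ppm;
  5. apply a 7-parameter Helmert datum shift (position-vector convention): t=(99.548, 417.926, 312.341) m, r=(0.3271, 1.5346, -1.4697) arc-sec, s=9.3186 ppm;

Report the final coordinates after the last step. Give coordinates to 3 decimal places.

start: φ=-24.390117°, λ=47.388755°, h=3020.507 m
→ ECEF (a=6378388.000, f=1/297.0): X=3937030.6510, Y=4279802.5240, Z=-2618979.4609
→ Helmert 7p (PV): X=3937128.7878, Y=4279863.5887, Z=-2618909.2621
→ Helmert 7p (PV): X=3937698.7839, Y=4279899.1490, Z=-2618625.6446
→ Helmert 7p (PV): X=3937533.0129, Y=4279885.5534, Z=-2618225.1956
→ Helmert 7p (PV): X=3937680.2694, Y=4280319.4577, Z=-2617959.7609

X=3937680.269 m, Y=4280319.458 m, Z=-2617959.761 m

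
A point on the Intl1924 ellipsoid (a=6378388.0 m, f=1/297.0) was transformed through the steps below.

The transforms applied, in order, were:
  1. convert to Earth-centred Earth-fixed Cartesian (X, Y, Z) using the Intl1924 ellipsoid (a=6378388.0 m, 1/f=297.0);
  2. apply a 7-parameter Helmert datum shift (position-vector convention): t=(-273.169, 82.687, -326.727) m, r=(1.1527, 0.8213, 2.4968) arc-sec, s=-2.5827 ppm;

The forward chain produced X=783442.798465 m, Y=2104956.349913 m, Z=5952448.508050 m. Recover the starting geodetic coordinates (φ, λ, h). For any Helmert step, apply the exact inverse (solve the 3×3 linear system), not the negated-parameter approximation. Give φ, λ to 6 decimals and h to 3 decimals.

φ=69.455057°, λ=69.578161°, h=2847.978 m

start: X=783442.7985, Y=2104956.3499, Z=5952448.5081 m
→ Helmert⁻¹: X=783719.7684, Y=2104902.8792, Z=5952781.9668
→ geod (Bowring, a=6378388.000): φ=69.45505700°, λ=69.57816100°, h=2847.9780 m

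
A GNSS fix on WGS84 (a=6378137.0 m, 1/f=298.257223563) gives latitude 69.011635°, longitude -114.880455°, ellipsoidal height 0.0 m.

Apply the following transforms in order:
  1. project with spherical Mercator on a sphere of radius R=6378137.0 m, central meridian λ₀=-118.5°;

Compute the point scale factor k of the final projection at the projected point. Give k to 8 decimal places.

start: φ=69.011635°, λ=-114.880455°, h=0.000 m
→ into merc (λ₀=-118.5°): φ=69.01163500°, λ−λ₀=3.61954500°
scale k = 2.79190512

2.79190512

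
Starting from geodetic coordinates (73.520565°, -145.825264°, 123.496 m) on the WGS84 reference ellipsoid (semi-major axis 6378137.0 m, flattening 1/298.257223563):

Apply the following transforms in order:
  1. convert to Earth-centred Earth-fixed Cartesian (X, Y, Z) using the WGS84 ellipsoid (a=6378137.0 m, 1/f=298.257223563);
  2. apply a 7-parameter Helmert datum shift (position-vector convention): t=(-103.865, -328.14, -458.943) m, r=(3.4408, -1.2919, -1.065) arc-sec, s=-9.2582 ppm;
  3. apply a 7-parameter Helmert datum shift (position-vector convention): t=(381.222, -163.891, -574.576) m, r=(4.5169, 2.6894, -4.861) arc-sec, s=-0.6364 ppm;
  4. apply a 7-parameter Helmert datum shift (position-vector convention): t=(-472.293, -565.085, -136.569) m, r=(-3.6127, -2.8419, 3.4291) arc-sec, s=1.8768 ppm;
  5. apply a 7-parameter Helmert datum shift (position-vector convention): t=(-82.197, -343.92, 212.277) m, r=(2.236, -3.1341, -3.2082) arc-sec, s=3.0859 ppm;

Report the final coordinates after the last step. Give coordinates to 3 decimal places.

X=-1501970.622 m, Y=-1021025.099 m, Z=6093039.648 m

start: φ=73.520565°, λ=-145.825264°, h=123.496 m
→ ECEF (a=6378137.000, f=1/298.257223563): X=-1501537.4357, Y=-1019476.2008, Z=6094093.3842
→ Helmert 7p (PV): X=-1501670.8318, Y=-1019888.8070, Z=6093551.6101
→ Helmert 7p (PV): X=-1501233.2384, Y=-1020150.0993, Z=6092970.4018
→ Helmert 7p (PV): X=-1501775.3378, Y=-1020635.3388, Z=6092842.4520
→ Helmert 7p (PV): X=-1501970.6222, Y=-1021025.0993, Z=6093039.6479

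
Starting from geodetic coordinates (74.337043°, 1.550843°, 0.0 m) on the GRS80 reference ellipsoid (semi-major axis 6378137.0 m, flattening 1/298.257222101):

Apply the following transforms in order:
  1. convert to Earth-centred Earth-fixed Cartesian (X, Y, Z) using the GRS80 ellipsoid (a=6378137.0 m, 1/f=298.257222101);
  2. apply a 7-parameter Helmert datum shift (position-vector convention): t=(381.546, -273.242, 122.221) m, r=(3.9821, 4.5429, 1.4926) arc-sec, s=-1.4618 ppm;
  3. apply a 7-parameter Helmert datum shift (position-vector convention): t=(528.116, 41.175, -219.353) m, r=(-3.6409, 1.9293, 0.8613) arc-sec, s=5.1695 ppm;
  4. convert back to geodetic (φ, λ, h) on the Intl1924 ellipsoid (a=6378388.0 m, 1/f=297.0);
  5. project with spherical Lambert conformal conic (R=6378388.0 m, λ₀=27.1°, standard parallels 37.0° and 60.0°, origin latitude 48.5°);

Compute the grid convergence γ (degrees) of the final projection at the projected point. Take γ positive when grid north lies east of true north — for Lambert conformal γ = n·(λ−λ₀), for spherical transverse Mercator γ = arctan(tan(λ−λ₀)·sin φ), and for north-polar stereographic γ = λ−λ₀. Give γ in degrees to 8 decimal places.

-19.27387690

start: φ=74.337043°, λ=1.550843°, h=0.000 m
→ ECEF (a=6378137.000, f=1/298.257222101): X=1726692.4906, Y=46748.3493, Z=6119201.0361
→ Helmert 7p (PV): X=1727205.9470, Y=46369.3982, Z=6119277.1850
→ Helmert 7p (PV): X=1727800.0352, Y=46526.0407, Z=6119072.4915
→ geod (Bowring, a=6378388.000): φ=74.32765991°, λ=1.54248274°, h=7.2858 m
→ into lcc (λ₀=27.1°): φ=74.32765991°, λ−λ₀=-25.55751726°
convergence γ = -19.27387690°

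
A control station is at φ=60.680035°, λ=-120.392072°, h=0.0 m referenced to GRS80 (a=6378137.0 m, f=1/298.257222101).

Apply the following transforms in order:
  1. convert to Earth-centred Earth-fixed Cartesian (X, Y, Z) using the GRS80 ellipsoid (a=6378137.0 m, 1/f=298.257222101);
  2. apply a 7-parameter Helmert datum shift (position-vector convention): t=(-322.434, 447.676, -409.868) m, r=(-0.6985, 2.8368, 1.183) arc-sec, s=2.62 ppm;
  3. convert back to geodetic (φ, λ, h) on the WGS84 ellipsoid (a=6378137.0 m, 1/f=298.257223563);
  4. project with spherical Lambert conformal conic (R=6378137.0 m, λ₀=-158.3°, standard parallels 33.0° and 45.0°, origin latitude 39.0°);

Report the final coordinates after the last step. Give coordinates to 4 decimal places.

E=2168660.5179 m, N=2923808.9044 m

start: φ=60.680035°, λ=-120.392072°, h=0.000 m
→ ECEF (a=6378137.000, f=1/298.257222101): X=-1584151.6655, Y=-2700977.3548, Z=5537970.9255
→ Helmert 7p (PV): X=-1584386.5939, Y=-2700527.0871, Z=5537606.5009
→ geod (Bowring, a=6378137.000): φ=60.68054239°, λ=-120.39994890°, h=-449.7167 m
→ lcc (R=6378137.0, λ₀=-158.3°): E=2168660.5179, N=2923808.9044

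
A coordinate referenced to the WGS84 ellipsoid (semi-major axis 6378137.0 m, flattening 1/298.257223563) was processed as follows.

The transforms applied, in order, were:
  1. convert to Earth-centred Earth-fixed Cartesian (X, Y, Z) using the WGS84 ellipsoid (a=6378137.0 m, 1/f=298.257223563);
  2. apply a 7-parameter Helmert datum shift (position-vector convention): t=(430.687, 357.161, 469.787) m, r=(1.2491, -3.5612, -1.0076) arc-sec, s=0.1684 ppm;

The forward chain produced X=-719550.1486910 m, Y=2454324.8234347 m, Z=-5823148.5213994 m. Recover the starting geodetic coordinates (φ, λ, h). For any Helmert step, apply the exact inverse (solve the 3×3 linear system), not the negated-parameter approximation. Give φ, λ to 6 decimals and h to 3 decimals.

start: X=-719550.1487, Y=2454324.8234, Z=-5823148.5214 m
→ Helmert⁻¹: X=-720093.2477, Y=2453928.4648, Z=-5823619.7557
→ geod (Bowring, a=6378137.000): φ=-66.43301900°, λ=106.35406700°, h=217.4430 m

φ=-66.433019°, λ=106.354067°, h=217.443 m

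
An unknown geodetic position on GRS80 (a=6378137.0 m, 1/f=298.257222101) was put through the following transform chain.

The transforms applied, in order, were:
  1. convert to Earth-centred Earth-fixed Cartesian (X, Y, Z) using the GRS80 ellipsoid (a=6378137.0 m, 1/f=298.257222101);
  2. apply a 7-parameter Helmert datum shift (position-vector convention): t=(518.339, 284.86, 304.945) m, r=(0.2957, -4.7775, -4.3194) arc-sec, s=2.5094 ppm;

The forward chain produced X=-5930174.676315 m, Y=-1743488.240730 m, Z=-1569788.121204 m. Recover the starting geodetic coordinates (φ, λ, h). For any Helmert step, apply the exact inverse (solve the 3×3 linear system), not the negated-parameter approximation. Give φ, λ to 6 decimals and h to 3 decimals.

φ=-14.341924°, λ=-163.614211°, h=1162.364 m

start: X=-5930174.6763, Y=-1743488.2407, Z=-1569788.1212 m
→ Helmert⁻¹: X=-5930677.9770, Y=-1743895.1702, Z=-1569949.2600
→ geod (Bowring, a=6378137.000): φ=-14.34192400°, λ=-163.61421100°, h=1162.3640 m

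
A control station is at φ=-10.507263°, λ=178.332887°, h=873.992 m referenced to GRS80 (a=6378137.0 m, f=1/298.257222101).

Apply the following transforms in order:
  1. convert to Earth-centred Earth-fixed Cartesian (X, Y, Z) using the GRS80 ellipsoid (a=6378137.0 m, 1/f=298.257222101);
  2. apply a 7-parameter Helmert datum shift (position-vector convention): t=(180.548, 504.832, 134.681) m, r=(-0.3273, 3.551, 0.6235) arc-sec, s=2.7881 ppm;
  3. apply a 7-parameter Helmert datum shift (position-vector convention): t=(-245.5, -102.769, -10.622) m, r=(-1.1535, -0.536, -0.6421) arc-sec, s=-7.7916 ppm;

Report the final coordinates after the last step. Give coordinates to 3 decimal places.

start: φ=-10.507263°, λ=178.332887°, h=873.992 m
→ ECEF (a=6378137.000, f=1/298.257222101): X=-6270089.5196, Y=182489.8571, Z=-1155619.7633
→ Helmert 7p (PV): X=-6269946.8998, Y=182974.4108, Z=-1155380.6493
→ Helmert 7p (PV): X=-6270139.9749, Y=182883.2730, Z=-1155399.5853

X=-6270139.975 m, Y=182883.273 m, Z=-1155399.585 m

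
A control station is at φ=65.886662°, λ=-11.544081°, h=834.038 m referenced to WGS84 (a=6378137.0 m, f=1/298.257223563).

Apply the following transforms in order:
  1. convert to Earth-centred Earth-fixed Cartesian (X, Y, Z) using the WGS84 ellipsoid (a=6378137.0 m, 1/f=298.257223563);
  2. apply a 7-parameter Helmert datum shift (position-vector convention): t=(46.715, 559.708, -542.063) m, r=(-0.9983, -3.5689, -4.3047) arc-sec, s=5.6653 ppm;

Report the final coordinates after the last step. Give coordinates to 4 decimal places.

X=2560464.3081 m, Y=-522462.9725 m, Z=5799094.7173 m

start: φ=65.886662°, λ=-11.544081°, h=834.038 m
→ ECEF (a=6378137.000, f=1/298.257223563): X=2560514.3494, Y=-522994.3493, Z=5799557.0892
→ Helmert 7p (PV): X=2560464.3081, Y=-522462.9725, Z=5799094.7173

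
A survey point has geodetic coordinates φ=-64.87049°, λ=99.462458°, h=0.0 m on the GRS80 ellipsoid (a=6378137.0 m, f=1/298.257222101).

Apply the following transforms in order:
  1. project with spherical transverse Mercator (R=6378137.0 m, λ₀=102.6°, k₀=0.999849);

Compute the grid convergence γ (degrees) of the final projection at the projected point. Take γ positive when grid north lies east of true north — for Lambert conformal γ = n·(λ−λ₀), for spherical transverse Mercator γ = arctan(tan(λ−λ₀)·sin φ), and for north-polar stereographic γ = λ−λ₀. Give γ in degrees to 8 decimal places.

2.84108618

start: φ=-64.870490°, λ=99.462458°, h=0.000 m
→ into tm (λ₀=102.6°): φ=-64.87049000°, λ−λ₀=-3.13754200°
convergence γ = 2.84108618°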